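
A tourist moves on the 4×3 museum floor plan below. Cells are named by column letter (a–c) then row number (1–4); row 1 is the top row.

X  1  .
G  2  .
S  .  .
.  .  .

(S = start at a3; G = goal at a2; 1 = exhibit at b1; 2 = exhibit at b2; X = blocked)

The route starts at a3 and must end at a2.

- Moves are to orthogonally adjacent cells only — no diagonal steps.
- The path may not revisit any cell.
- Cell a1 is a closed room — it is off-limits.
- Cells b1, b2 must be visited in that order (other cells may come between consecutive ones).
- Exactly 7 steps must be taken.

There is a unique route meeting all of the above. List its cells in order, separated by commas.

a3, b3, c3, c2, c1, b1, b2, a2

The waypoints must appear in the order b1, b2, with no cell reused.
Route from a3: right 2 to c3, up 2 to c1, left 1 to b1, down 1 to b2, left 1 to a2 — 7 moves in all.
Check: order respected (1 at step 5, 2 at step 6); 7 moves as required.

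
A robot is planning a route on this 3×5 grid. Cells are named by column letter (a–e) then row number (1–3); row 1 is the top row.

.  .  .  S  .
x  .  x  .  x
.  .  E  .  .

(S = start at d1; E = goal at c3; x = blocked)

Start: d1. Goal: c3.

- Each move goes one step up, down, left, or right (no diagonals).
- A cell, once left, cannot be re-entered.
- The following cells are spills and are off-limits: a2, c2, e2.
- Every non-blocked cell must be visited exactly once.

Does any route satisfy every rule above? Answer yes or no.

Cell a1 has only one open neighbour but is neither the start nor the goal, so a Hamiltonian route would have to both enter and leave it through the same neighbour — impossible without revisiting.

no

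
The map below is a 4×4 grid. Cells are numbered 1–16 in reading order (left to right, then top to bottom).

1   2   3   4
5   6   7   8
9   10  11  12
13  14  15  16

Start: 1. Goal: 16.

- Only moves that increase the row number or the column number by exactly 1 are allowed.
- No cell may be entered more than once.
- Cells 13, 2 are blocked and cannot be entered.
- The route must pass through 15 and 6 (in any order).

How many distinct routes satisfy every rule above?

3

A right/down-only route from 1 to 16 makes exactly 3 down-moves and 3 right-moves in some order.
With no other constraints that would be C(6,3) = 20 routes.
A monotone route can only reach the required cells in the order 6, 15, so split there and multiply the segment counts (each segment already excludes blocked cells): 1→6: 1; 6→15: 3; 15→16: 1; product = 3.
That gives 3 routes.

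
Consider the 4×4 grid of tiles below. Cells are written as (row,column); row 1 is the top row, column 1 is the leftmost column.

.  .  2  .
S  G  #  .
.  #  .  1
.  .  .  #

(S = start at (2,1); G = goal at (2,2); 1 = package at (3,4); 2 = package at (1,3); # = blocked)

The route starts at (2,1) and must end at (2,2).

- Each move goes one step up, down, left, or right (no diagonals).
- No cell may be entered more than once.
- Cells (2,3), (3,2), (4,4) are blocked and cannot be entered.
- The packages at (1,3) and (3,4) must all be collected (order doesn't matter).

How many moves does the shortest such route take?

11

Any route passes through (1,3) and (3,4) in some order between (2,1) and (2,2). Summing Manhattan distances along each leg and taking the cheapest ordering ((2,1) → (3,4) → (1,3) → (2,2)) gives a lower bound of 4 + 3 + 2 = 9 moves.
That bound ignores the blocked cells. Measuring each leg by the fewest moves that actually steer around them ((2,1)→(3,4): 6; (3,4)→(1,3): 3; (1,3)→(2,2): 2) raises the lower bound to 11.
A route of 11 moves exists: (2,1) → (3,1) → (4,1) → (4,2) → (4,3) → (3,3) → (3,4) → (2,4) → (1,4) → (1,3) → (1,2) → (2,2).
Since 11 matches that lower bound, it is optimal.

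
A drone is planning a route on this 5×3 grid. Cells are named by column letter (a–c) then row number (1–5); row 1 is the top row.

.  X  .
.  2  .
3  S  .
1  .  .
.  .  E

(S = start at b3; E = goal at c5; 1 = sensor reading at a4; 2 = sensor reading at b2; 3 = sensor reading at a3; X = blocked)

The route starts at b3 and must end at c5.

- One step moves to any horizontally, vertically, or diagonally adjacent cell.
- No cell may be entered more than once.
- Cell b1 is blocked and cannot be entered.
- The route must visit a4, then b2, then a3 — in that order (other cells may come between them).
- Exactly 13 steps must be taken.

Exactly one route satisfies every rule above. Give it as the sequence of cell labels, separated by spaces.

The waypoints must appear in the order a4, b2, a3, with no cell reused.
Route from b3: down-left 1 to a4, down 1 to a5, right 1 to b5, up-right 1 to c4, up 3 to c1, down-left 1 to b2, up-left 1 to a1, down 2 to a3, down-right 2 to c5 — 13 moves in all.
Check: order respected (1 at step 1, 2 at step 8, 3 at step 11); 13 moves as required.

b3 a4 a5 b5 c4 c3 c2 c1 b2 a1 a2 a3 b4 c5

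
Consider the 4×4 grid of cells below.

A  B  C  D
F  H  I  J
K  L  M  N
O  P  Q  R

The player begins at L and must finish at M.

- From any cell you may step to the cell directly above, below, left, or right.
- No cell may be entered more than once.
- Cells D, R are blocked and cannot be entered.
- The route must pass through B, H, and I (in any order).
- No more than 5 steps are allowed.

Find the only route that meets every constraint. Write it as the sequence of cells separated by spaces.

L H B C I M

The budget equals the shortest possible length, so every move has to be on a shortest route through the required cells.
Route from L: 2× up (reaching B), right to C, 2× down (reaching M) — 5 moves in all.
Check: all required cells visited; 5 ≤ 5 moves.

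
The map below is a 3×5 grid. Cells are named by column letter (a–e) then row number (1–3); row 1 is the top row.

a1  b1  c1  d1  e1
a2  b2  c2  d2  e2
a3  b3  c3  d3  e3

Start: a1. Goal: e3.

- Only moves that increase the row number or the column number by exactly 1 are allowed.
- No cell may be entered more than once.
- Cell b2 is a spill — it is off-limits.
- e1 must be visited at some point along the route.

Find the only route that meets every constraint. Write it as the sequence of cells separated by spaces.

a1 b1 c1 d1 e1 e2 e3

Moves only go right or down, so the column and row indices never decrease.
Route from a1: 4× right (reaching e1), 2× down (reaching e3) — 6 moves in all.
Check: all required cells visited.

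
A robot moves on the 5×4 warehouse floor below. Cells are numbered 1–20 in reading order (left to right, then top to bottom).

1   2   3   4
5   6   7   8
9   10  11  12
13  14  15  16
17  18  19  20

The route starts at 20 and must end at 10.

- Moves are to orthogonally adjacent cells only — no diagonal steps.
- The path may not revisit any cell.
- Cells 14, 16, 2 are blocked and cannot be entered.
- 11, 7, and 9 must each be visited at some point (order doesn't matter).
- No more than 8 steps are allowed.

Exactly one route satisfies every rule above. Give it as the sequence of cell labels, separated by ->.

20 -> 19 -> 15 -> 11 -> 7 -> 6 -> 5 -> 9 -> 10

The 8-move cap with required stops at 11, 7, 9 leaves no slack for detours.
Route from 20: left to 19, 3× up (reaching 7), 2× left (reaching 5), down to 9, right to 10 — 8 moves in all.
Check: all required cells visited; 8 ≤ 8 moves.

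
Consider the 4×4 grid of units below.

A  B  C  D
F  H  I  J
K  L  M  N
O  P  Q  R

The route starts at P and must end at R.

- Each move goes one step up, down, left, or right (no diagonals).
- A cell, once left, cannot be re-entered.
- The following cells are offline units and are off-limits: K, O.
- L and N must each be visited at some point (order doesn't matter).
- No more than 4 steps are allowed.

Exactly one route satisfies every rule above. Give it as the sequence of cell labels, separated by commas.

The 4-move cap with required stops at L, N leaves no slack for detours.
Route from P: up 1 to L, right 2 to N, down 1 to R — 4 moves in all.
Check: all required cells visited; 4 ≤ 4 moves.

P, L, M, N, R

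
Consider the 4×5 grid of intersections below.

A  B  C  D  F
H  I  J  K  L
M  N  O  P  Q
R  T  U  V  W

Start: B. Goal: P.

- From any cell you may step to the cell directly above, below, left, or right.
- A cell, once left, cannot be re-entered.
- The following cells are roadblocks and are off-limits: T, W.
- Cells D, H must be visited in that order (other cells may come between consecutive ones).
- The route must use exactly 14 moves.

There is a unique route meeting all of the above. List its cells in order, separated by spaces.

The waypoints must appear in the order D, H, with no cell reused.
Route from B: right 3 to F, down 1 to L, left 4 to H, down 1 to M, right 2 to O, down 1 to U, right 1 to V, up 1 to P — 14 moves in all.
Check: order respected (D at step 2, H at step 8); 14 moves as required.

B C D F L K J I H M N O U V P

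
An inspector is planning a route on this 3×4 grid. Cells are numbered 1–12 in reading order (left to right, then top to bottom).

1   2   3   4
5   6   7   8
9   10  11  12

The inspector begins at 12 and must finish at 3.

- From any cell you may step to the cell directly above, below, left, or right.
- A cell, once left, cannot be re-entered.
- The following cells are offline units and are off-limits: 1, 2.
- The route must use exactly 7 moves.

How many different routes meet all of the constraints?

2

Need simple routes of exactly 7 moves from 12 to 3 (Manhattan distance 3, so 2 moves are spent on a detour and 2 undoing it).
Enumerating: 12 11 10 6 7 8 4 3 | 12 11 10 9 5 6 7 3.
That gives 2 routes.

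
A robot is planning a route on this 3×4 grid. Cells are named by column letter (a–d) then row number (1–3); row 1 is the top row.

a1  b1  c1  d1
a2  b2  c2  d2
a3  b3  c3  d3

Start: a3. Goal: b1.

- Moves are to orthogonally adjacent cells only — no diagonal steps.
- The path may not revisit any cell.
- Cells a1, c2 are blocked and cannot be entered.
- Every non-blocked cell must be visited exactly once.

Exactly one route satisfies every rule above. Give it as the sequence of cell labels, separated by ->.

a3 -> a2 -> b2 -> b3 -> c3 -> d3 -> d2 -> d1 -> c1 -> b1

Need to visit all 10 open cells exactly once, starting at a3 and ending at b1.
Route from a3: up to a2, right to b2, down to b3, 2× right (reaching d3), 2× up (reaching d1), 2× left (reaching b1) — 9 moves in all.
Check: all 10 open cells covered.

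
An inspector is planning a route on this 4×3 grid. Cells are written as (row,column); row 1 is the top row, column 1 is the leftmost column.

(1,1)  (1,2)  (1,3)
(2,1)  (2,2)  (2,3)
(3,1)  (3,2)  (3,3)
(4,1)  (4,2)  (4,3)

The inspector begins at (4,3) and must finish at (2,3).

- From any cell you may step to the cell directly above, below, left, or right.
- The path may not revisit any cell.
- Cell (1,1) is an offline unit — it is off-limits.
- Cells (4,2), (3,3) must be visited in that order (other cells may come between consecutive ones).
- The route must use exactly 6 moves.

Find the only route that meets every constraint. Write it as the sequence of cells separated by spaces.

(4,3) (4,2) (4,1) (3,1) (3,2) (3,3) (2,3)

The waypoints must appear in the order (4,2), (3,3), with no cell reused.
Route from (4,3): 2× left (reaching (4,1)), up to (3,1), 2× right (reaching (3,3)), up to (2,3) — 6 moves in all.
Check: order respected ((4,2) at step 1, (3,3) at step 5); 6 moves as required.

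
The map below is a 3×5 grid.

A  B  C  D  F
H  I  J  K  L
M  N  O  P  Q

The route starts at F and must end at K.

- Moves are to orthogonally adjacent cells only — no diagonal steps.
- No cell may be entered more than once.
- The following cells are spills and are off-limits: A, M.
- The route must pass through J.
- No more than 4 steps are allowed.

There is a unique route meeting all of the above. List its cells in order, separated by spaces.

The budget equals the shortest possible length, so every move has to be on a shortest route through the required cells.
Route from F: 2× left (reaching C), down to J, right to K — 4 moves in all.
Check: all required cells visited; 4 ≤ 4 moves.

F D C J K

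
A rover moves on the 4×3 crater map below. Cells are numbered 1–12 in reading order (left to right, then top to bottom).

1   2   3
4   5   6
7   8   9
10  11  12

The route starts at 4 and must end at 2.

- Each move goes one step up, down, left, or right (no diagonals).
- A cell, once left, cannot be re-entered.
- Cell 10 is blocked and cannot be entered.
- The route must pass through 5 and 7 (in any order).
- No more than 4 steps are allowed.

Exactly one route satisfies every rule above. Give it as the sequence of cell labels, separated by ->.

4 -> 7 -> 8 -> 5 -> 2

Any route must reach 5 and 7 and still end at 2 within 4 moves, so the order of the required stops is forced.
Route from 4: down to 7, right to 8, 2× up (reaching 2) — 4 moves in all.
Check: all required cells visited; 4 ≤ 4 moves.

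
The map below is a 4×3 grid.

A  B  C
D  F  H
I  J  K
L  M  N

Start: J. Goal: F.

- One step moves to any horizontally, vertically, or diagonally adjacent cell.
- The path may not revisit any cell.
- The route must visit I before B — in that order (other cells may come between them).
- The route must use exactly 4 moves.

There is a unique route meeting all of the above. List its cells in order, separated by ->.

J -> I -> D -> B -> F

The waypoints must appear in the order I, B, with no cell reused.
Route from J: left 1 to I, up 1 to D, up-right 1 to B, down 1 to F — 4 moves in all.
Check: order respected (I at step 1, B at step 3); 4 moves as required.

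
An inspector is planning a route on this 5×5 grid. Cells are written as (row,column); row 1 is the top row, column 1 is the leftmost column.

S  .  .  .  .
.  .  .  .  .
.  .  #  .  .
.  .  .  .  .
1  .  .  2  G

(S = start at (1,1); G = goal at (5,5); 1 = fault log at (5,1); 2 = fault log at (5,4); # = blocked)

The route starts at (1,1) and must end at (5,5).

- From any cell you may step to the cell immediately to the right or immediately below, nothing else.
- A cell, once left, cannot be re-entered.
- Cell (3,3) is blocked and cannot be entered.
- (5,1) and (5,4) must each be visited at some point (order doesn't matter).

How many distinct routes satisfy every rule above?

A right/down-only route from (1,1) to (5,5) makes exactly 4 down-moves and 4 right-moves in some order.
With no other constraints that would be C(8,4) = 70 routes.
A monotone route can only reach the required cells in the order (5,1), (5,4), so split there and multiply the segment counts (each segment already excludes blocked cells): (1,1)→(5,1): 1; (5,1)→(5,4): 1; (5,4)→(5,5): 1; product = 1.
That gives 1 route.

1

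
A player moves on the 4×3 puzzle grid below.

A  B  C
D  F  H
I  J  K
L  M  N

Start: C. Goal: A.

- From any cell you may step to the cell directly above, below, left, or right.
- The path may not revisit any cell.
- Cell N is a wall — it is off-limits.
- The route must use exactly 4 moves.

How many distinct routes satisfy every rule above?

3

Need simple routes of exactly 4 moves from C to A (Manhattan distance 2, so 1 moves are spent on a detour and 1 undoing it).
Enumerating: C H F B A | C H F D A | C B F D A.
That gives 3 routes.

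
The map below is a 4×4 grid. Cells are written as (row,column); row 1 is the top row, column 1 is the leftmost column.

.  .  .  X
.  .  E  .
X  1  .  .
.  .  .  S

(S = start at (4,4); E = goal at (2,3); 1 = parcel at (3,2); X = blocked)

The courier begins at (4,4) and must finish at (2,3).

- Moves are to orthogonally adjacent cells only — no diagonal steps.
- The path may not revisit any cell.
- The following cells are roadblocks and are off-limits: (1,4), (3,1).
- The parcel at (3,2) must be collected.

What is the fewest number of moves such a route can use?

5

Any route passes through (3,2) somewhere between (4,4) and (2,3). Summing Manhattan distances along the two legs ((4,4) → (3,2) → (2,3)) gives a lower bound of 3 + 2 = 5 moves.
A route of 5 moves achieves this: (4,4) → (3,4) → (3,3) → (3,2) → (2,2) → (2,3).
Since 5 matches the lower bound, it is optimal.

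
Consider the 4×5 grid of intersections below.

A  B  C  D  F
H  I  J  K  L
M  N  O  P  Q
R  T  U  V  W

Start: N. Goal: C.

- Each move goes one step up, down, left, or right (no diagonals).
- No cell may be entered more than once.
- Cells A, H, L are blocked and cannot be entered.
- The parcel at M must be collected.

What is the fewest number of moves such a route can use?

Any route passes through M somewhere between N and C. Summing Manhattan distances along the two legs (N → M → C) gives a lower bound of 1 + 4 = 5 moves.
The shortest route satisfying every rule uses 7 moves: N → M → R → T → U → O → J → C.
The no-revisit rule (legs can't share cells) pushes the minimum above the 5-move bound; an exhaustive check rules out every length from 5 to 6, leaving 7 as the minimum.

7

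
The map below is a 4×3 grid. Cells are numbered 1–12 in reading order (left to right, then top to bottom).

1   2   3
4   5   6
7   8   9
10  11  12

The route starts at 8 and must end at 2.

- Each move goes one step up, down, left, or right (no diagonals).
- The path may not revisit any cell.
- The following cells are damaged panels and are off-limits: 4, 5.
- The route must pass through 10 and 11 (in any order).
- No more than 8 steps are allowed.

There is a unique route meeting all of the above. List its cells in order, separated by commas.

8, 7, 10, 11, 12, 9, 6, 3, 2

The 8-move cap with required stops at 10, 11 leaves no slack for detours.
Route from 8: left 1 to 7, down 1 to 10, right 2 to 12, up 3 to 3, left 1 to 2 — 8 moves in all.
Check: all required cells visited; 8 ≤ 8 moves.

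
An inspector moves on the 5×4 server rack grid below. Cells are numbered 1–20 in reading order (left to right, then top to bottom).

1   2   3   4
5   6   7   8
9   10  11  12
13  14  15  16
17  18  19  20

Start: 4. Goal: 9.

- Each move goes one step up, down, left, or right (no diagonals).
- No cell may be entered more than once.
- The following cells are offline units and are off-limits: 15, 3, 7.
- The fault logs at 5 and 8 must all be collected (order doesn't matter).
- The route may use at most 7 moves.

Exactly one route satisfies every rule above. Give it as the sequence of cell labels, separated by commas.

4, 8, 12, 11, 10, 6, 5, 9

The budget equals the shortest possible length, so every move has to be on a shortest route through the required cells.
Route from 4: down 2 to 12, left 2 to 10, up 1 to 6, left 1 to 5, down 1 to 9 — 7 moves in all.
Check: all required cells visited; 7 ≤ 7 moves.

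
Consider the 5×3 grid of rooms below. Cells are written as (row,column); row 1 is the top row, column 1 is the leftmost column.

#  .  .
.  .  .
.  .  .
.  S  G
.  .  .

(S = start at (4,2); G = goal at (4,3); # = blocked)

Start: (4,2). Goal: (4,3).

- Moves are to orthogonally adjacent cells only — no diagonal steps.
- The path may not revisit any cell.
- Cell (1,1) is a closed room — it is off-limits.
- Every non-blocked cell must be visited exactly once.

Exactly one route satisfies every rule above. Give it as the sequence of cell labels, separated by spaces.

Need to visit all 14 open cells exactly once, starting at (4,2) and ending at (4,3).
Route from (4,2): up to (3,2), right to (3,3), 2× up (reaching (1,3)), left to (1,2), down to (2,2), left to (2,1), 3× down (reaching (5,1)), 2× right (reaching (5,3)), up to (4,3) — 13 moves in all.
Check: all 14 open cells covered.

(4,2) (3,2) (3,3) (2,3) (1,3) (1,2) (2,2) (2,1) (3,1) (4,1) (5,1) (5,2) (5,3) (4,3)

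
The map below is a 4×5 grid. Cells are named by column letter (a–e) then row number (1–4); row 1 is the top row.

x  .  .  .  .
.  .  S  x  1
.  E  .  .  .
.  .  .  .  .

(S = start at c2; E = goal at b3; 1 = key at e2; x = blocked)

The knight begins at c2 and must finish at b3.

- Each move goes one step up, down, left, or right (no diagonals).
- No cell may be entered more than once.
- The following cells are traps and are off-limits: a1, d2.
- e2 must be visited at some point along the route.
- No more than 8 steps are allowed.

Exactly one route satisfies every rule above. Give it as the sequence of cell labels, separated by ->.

Any route must reach e2 and still end at b3 within 8 moves, so the order of the required stops is forced.
Route from c2: up 1 to c1, right 2 to e1, down 2 to e3, left 3 to b3 — 8 moves in all.
Check: all required cells visited; 8 ≤ 8 moves.

c2 -> c1 -> d1 -> e1 -> e2 -> e3 -> d3 -> c3 -> b3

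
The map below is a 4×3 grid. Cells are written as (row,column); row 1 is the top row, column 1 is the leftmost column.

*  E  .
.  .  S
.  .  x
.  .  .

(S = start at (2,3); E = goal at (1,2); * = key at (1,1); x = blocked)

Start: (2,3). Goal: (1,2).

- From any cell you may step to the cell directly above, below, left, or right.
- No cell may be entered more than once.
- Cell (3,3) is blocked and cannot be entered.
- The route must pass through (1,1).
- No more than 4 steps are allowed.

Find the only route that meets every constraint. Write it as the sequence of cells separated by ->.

(2,3) -> (2,2) -> (2,1) -> (1,1) -> (1,2)

The budget equals the shortest possible length, so every move has to be on a shortest route through the required cells.
Route from (2,3): left 2 to (2,1), up 1 to (1,1), right 1 to (1,2) — 4 moves in all.
Check: all required cells visited; 4 ≤ 4 moves.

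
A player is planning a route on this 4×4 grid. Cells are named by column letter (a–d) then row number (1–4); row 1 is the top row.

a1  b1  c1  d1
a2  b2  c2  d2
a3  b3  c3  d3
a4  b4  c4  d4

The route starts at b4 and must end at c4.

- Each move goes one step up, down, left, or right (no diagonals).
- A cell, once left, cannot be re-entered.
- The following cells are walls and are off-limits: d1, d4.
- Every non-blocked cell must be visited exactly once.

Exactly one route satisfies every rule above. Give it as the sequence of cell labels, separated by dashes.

Need to visit all 14 open cells exactly once, starting at b4 and ending at c4.
Cell d3 has only two open neighbours (d2 and c3), so the path must pass straight through it: one of those is the cell it's entered from and the other is where it exits.
Route from b4: left 1 to a4, up 1 to a3, right 1 to b3, up 1 to b2, left 1 to a2, up 1 to a1, right 2 to c1, down 1 to c2, right 1 to d2, down 1 to d3, left 1 to c3, down 1 to c4 — 13 moves in all.
Check: all 14 open cells covered.

b4 - a4 - a3 - b3 - b2 - a2 - a1 - b1 - c1 - c2 - d2 - d3 - c3 - c4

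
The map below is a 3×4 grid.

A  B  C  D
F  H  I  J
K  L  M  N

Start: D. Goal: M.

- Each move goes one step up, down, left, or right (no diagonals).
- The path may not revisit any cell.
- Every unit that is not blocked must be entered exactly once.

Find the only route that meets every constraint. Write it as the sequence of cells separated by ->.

D -> C -> B -> A -> F -> K -> L -> H -> I -> J -> N -> M

Need to visit all 12 open cells exactly once, starting at D and ending at M.
Cell K has only two open neighbours (F and L), so the path must pass straight through it: one of those is the cell it's entered from and the other is where it exits.
Route from D: left 3 to A, down 2 to K, right 1 to L, up 1 to H, right 2 to J, down 1 to N, left 1 to M — 11 moves in all.
Check: all 12 open cells covered.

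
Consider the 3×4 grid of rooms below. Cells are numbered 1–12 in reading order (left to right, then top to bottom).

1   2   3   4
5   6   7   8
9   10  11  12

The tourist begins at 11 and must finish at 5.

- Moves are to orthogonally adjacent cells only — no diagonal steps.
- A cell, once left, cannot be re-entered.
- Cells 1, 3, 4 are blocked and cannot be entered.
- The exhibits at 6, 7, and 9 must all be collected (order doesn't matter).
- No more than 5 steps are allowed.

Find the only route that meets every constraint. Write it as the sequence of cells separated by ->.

Any route must reach 6, 7, and 9 and still end at 5 within 5 moves, so the order of the required stops is forced.
Route from 11: up 1 to 7, left 1 to 6, down 1 to 10, left 1 to 9, up 1 to 5 — 5 moves in all.
Check: all required cells visited; 5 ≤ 5 moves.

11 -> 7 -> 6 -> 10 -> 9 -> 5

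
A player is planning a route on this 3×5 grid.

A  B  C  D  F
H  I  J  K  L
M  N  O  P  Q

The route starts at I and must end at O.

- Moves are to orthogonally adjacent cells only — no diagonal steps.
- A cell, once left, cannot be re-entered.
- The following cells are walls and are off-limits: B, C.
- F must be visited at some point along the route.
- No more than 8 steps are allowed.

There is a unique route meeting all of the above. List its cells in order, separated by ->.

I -> J -> K -> D -> F -> L -> Q -> P -> O

The budget equals the shortest possible length, so every move has to be on a shortest route through the required cells.
Route from I: right 2 to K, up 1 to D, right 1 to F, down 2 to Q, left 2 to O — 8 moves in all.
Check: all required cells visited; 8 ≤ 8 moves.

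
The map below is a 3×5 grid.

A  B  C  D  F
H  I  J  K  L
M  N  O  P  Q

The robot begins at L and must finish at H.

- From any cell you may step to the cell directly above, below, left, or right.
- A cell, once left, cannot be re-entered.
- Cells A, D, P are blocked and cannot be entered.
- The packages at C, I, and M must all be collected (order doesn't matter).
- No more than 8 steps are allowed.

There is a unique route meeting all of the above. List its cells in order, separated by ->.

The 8-move cap with required stops at C, I, M leaves no slack for detours.
Route from L: 2× left (reaching J), up to C, left to B, 2× down (reaching N), left to M, up to H — 8 moves in all.
Check: all required cells visited; 8 ≤ 8 moves.

L -> K -> J -> C -> B -> I -> N -> M -> H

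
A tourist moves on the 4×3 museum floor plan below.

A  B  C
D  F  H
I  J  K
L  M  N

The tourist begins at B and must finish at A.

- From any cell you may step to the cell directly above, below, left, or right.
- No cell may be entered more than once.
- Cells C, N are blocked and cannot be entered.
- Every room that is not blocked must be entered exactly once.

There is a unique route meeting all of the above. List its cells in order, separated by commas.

Need to visit all 10 open cells exactly once, starting at B and ending at A.
Route from B: down to F, right to H, down to K, left to J, down to M, left to L, 3× up (reaching A) — 9 moves in all.
Check: all 10 open cells covered.

B, F, H, K, J, M, L, I, D, A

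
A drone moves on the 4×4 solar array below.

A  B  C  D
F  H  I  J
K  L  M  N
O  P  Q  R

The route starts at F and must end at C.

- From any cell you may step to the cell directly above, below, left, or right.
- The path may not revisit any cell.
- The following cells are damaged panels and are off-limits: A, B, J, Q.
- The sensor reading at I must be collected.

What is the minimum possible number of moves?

3

Any route passes through I somewhere between F and C. Summing Manhattan distances along the two legs (F → I → C) gives a lower bound of 2 + 1 = 3 moves.
A route of 3 moves achieves this: F → H → I → C.
Since 3 matches the lower bound, it is optimal.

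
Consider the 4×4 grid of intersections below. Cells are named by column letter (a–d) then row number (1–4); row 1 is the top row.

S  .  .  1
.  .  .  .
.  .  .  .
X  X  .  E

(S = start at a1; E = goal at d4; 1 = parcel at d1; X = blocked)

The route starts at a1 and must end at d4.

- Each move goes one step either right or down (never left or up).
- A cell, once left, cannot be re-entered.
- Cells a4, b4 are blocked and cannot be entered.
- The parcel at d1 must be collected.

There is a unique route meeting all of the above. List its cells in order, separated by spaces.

Moves only go right or down, so the column and row indices never decrease.
Route from a1: 3× right (reaching d1), 3× down (reaching d4) — 6 moves in all.
Check: all required cells visited.

a1 b1 c1 d1 d2 d3 d4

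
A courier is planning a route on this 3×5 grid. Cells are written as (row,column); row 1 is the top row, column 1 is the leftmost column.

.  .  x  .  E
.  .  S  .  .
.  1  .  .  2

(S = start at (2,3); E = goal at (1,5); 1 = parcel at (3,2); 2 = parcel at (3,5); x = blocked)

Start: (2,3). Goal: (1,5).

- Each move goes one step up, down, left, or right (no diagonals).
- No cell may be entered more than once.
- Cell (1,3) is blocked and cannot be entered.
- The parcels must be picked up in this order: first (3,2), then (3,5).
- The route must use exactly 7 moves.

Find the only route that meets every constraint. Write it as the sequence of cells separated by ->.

(2,3) -> (2,2) -> (3,2) -> (3,3) -> (3,4) -> (3,5) -> (2,5) -> (1,5)

The waypoints must appear in the order (3,2), (3,5), with no cell reused.
Route from (2,3): left 1 to (2,2), down 1 to (3,2), right 3 to (3,5), up 2 to (1,5) — 7 moves in all.
Check: order respected (1 at step 2, 2 at step 5); 7 moves as required.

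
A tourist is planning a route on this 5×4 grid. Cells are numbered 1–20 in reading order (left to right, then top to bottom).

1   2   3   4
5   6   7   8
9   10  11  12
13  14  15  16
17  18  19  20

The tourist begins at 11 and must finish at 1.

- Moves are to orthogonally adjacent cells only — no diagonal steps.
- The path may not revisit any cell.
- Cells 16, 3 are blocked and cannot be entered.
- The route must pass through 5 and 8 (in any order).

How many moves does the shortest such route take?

6

Any route passes through 5 and 8 in some order between 11 and 1. Summing Manhattan distances along each leg and taking the cheapest ordering (11 → 8 → 5 → 1) gives a lower bound of 2 + 3 + 1 = 6 moves.
A route of 6 moves achieves this: 11 → 12 → 8 → 7 → 6 → 5 → 1.
Since 6 matches the lower bound, it is optimal.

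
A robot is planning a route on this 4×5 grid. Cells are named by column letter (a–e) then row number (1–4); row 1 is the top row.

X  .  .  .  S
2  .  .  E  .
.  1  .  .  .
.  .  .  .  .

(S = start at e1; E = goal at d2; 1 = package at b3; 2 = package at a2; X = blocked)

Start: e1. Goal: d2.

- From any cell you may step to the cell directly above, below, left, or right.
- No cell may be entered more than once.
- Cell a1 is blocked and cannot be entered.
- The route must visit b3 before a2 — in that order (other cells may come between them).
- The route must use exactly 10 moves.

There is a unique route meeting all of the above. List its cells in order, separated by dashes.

e1 - e2 - e3 - d3 - c3 - b3 - a3 - a2 - b2 - c2 - d2

The waypoints must appear in the order b3, a2, with no cell reused.
Route from e1: down 2 to e3, left 4 to a3, up 1 to a2, right 3 to d2 — 10 moves in all.
Check: order respected (1 at step 5, 2 at step 7); 10 moves as required.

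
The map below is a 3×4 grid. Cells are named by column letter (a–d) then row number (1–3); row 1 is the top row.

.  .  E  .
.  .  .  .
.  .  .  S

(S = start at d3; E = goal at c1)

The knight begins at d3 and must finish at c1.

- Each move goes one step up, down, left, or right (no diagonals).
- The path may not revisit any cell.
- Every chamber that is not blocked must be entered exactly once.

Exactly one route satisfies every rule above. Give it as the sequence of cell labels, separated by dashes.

Need to visit all 12 open cells exactly once, starting at d3 and ending at c1.
Cell a1 has only two open neighbours (a2 and b1), so the path must pass straight through it: one of those is the cell it's entered from and the other is where it exits.
Route from d3: 3× left (reaching a3), 2× up (reaching a1), right to b1, down to b2, 2× right (reaching d2), up to d1, left to c1 — 11 moves in all.
Check: all 12 open cells covered.

d3 - c3 - b3 - a3 - a2 - a1 - b1 - b2 - c2 - d2 - d1 - c1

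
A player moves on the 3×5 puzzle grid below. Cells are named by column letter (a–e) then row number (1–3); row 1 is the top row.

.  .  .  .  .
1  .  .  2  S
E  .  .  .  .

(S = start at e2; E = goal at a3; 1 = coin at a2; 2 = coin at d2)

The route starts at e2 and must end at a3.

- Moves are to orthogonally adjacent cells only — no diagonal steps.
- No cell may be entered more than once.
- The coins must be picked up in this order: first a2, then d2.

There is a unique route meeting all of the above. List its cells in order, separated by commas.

e2, e1, d1, c1, b1, a1, a2, b2, c2, d2, d3, c3, b3, a3

The waypoints must appear in the order a2, d2, with no cell reused.
Route from e2: up to e1, 4× left (reaching a1), down to a2, 3× right (reaching d2), down to d3, 3× left (reaching a3) — 13 moves in all.
Check: order respected (1 at step 6, 2 at step 9).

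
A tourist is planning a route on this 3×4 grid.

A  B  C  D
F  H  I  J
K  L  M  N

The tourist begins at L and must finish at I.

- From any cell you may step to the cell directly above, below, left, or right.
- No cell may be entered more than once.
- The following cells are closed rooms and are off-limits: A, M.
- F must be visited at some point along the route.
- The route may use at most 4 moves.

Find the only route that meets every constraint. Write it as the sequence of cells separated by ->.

The budget equals the shortest possible length, so every move has to be on a shortest route through the required cells.
Route from L: left 1 to K, up 1 to F, right 2 to I — 4 moves in all.
Check: all required cells visited; 4 ≤ 4 moves.

L -> K -> F -> H -> I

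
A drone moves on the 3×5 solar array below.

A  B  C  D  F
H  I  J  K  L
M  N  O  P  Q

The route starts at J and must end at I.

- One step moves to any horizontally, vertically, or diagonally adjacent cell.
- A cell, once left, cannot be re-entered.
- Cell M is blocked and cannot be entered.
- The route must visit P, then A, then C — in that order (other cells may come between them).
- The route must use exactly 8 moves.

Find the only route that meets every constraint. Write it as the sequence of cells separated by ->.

The waypoints must appear in the order P, A, C, with no cell reused.
Route from J: down-right to P, 2× left (reaching N), up-left to H, up to A, 2× right (reaching C), down-left to I — 8 moves in all.
Check: order respected (P at step 1, A at step 5, C at step 7); 8 moves as required.

J -> P -> O -> N -> H -> A -> B -> C -> I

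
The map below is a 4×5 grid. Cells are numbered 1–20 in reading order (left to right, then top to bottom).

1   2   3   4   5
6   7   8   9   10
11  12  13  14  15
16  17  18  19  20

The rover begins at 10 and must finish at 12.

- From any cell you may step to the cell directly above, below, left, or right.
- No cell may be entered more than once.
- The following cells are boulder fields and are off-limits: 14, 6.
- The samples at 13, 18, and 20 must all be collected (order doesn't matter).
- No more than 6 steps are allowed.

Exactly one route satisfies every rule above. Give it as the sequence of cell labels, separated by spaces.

10 15 20 19 18 13 12

The budget equals the shortest possible length, so every move has to be on a shortest route through the required cells.
Route from 10: down 2 to 20, left 2 to 18, up 1 to 13, left 1 to 12 — 6 moves in all.
Check: all required cells visited; 6 ≤ 6 moves.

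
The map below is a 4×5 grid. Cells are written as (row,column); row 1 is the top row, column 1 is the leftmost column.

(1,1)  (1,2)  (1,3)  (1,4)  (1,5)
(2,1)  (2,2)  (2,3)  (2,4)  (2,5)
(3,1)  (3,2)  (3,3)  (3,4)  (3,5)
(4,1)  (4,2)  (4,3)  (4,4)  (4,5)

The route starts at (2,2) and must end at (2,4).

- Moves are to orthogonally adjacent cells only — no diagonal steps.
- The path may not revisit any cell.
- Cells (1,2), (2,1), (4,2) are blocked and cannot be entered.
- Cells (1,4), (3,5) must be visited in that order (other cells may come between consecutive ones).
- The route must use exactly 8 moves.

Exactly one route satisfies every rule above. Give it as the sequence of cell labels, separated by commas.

(2,2), (2,3), (1,3), (1,4), (1,5), (2,5), (3,5), (3,4), (2,4)

The waypoints must appear in the order (1,4), (3,5), with no cell reused.
Route from (2,2): right 1 to (2,3), up 1 to (1,3), right 2 to (1,5), down 2 to (3,5), left 1 to (3,4), up 1 to (2,4) — 8 moves in all.
Check: order respected ((1,4) at step 3, (3,5) at step 6); 8 moves as required.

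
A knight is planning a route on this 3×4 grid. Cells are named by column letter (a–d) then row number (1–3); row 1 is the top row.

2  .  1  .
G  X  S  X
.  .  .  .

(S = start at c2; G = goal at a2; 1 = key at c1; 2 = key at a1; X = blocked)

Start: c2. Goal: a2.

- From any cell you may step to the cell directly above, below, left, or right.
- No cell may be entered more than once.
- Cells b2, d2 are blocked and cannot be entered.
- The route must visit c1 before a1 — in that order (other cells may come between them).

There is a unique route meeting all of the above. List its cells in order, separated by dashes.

The waypoints must appear in the order c1, a1, with no cell reused.
Route from c2: up 1 to c1, left 2 to a1, down 1 to a2 — 4 moves in all.
Check: order respected (1 at step 1, 2 at step 3).

c2 - c1 - b1 - a1 - a2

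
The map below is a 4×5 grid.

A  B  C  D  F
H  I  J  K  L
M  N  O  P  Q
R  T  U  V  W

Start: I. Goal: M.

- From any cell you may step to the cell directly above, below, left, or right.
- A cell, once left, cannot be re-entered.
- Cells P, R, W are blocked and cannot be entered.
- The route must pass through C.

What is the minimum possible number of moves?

6

Any route passes through C somewhere between I and M. Summing Manhattan distances along the two legs (I → C → M) gives a lower bound of 2 + 4 = 6 moves.
A route of 6 moves achieves this: I → B → C → J → O → N → M.
Since 6 matches the lower bound, it is optimal.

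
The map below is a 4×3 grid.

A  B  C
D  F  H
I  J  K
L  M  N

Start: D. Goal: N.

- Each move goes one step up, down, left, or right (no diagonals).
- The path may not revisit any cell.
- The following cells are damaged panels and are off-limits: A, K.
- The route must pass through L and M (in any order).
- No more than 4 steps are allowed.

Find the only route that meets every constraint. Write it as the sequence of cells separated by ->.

The budget equals the shortest possible length, so every move has to be on a shortest route through the required cells.
Route from D: 2× down (reaching L), 2× right (reaching N) — 4 moves in all.
Check: all required cells visited; 4 ≤ 4 moves.

D -> I -> L -> M -> N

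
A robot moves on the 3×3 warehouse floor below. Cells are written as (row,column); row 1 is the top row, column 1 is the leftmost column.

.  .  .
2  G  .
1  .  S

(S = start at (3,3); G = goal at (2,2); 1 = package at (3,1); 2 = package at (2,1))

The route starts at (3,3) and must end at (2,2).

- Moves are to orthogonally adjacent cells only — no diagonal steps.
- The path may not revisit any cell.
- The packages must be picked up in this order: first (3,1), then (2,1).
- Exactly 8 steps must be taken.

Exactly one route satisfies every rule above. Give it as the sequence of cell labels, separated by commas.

The waypoints must appear in the order (3,1), (2,1), with no cell reused.
Route from (3,3): 2× left (reaching (3,1)), 2× up (reaching (1,1)), 2× right (reaching (1,3)), down to (2,3), left to (2,2) — 8 moves in all.
Check: order respected (1 at step 2, 2 at step 3); 8 moves as required.

(3,3), (3,2), (3,1), (2,1), (1,1), (1,2), (1,3), (2,3), (2,2)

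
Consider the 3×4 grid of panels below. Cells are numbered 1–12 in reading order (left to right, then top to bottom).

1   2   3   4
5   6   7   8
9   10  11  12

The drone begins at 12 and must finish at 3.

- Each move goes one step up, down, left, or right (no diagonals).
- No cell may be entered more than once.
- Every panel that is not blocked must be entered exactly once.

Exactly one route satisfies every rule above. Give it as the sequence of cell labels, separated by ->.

12 -> 11 -> 10 -> 9 -> 5 -> 1 -> 2 -> 6 -> 7 -> 8 -> 4 -> 3

Need to visit all 12 open cells exactly once, starting at 12 and ending at 3.
Cell 9 has only two open neighbours (5 and 10), so the path must pass straight through it: one of those is the cell it's entered from and the other is where it exits.
Route from 12: left 3 to 9, up 2 to 1, right 1 to 2, down 1 to 6, right 2 to 8, up 1 to 4, left 1 to 3 — 11 moves in all.
Check: all 12 open cells covered.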